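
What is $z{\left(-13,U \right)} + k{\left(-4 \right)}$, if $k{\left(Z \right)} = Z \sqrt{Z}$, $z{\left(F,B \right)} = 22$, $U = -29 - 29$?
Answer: $22 - 8 i \approx 22.0 - 8.0 i$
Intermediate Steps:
$U = -58$ ($U = -29 - 29 = -58$)
$k{\left(Z \right)} = Z^{\frac{3}{2}}$
$z{\left(-13,U \right)} + k{\left(-4 \right)} = 22 + \left(-4\right)^{\frac{3}{2}} = 22 - 8 i$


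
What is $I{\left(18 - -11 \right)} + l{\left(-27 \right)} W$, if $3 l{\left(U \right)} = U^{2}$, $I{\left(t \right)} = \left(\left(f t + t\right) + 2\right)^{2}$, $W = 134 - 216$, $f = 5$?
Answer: $11050$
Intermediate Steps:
$W = -82$ ($W = 134 - 216 = -82$)
$I{\left(t \right)} = \left(2 + 6 t\right)^{2}$ ($I{\left(t \right)} = \left(\left(5 t + t\right) + 2\right)^{2} = \left(6 t + 2\right)^{2} = \left(2 + 6 t\right)^{2}$)
$l{\left(U \right)} = \frac{U^{2}}{3}$
$I{\left(18 - -11 \right)} + l{\left(-27 \right)} W = 4 \left(1 + 3 \left(18 - -11\right)\right)^{2} + \frac{\left(-27\right)^{2}}{3} \left(-82\right) = 4 \left(1 + 3 \left(18 + 11\right)\right)^{2} + \frac{1}{3} \cdot 729 \left(-82\right) = 4 \left(1 + 3 \cdot 29\right)^{2} + 243 \left(-82\right) = 4 \left(1 + 87\right)^{2} - 19926 = 4 \cdot 88^{2} - 19926 = 4 \cdot 7744 - 19926 = 30976 - 19926 = 11050$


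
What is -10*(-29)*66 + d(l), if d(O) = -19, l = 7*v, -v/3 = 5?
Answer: 19121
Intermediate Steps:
v = -15 (v = -3*5 = -15)
l = -105 (l = 7*(-15) = -105)
-10*(-29)*66 + d(l) = -10*(-29)*66 - 19 = 290*66 - 19 = 19140 - 19 = 19121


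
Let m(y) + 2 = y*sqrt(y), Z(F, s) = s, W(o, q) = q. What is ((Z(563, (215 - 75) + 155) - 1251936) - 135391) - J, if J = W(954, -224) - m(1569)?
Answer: -1386810 + 1569*sqrt(1569) ≈ -1.3247e+6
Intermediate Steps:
m(y) = -2 + y**(3/2) (m(y) = -2 + y*sqrt(y) = -2 + y**(3/2))
J = -222 - 1569*sqrt(1569) (J = -224 - (-2 + 1569**(3/2)) = -224 - (-2 + 1569*sqrt(1569)) = -224 + (2 - 1569*sqrt(1569)) = -222 - 1569*sqrt(1569) ≈ -62371.)
((Z(563, (215 - 75) + 155) - 1251936) - 135391) - J = ((((215 - 75) + 155) - 1251936) - 135391) - (-222 - 1569*sqrt(1569)) = (((140 + 155) - 1251936) - 135391) + (222 + 1569*sqrt(1569)) = ((295 - 1251936) - 135391) + (222 + 1569*sqrt(1569)) = (-1251641 - 135391) + (222 + 1569*sqrt(1569)) = -1387032 + (222 + 1569*sqrt(1569)) = -1386810 + 1569*sqrt(1569)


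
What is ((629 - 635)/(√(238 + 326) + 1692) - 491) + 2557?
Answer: 10484932/5075 + √141/238525 ≈ 2066.0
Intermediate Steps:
((629 - 635)/(√(238 + 326) + 1692) - 491) + 2557 = (-6/(√564 + 1692) - 491) + 2557 = (-6/(2*√141 + 1692) - 491) + 2557 = (-6/(1692 + 2*√141) - 491) + 2557 = (-491 - 6/(1692 + 2*√141)) + 2557 = 2066 - 6/(1692 + 2*√141)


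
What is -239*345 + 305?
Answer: -82150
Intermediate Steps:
-239*345 + 305 = -82455 + 305 = -82150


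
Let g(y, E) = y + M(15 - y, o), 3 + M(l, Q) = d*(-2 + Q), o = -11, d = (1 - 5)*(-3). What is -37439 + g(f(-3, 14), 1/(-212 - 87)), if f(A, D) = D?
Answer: -37584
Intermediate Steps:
d = 12 (d = -4*(-3) = 12)
M(l, Q) = -27 + 12*Q (M(l, Q) = -3 + 12*(-2 + Q) = -3 + (-24 + 12*Q) = -27 + 12*Q)
g(y, E) = -159 + y (g(y, E) = y + (-27 + 12*(-11)) = y + (-27 - 132) = y - 159 = -159 + y)
-37439 + g(f(-3, 14), 1/(-212 - 87)) = -37439 + (-159 + 14) = -37439 - 145 = -37584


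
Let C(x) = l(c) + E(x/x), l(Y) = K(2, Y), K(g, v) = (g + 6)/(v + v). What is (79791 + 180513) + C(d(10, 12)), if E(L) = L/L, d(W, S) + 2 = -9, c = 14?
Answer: 1822137/7 ≈ 2.6031e+5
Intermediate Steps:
d(W, S) = -11 (d(W, S) = -2 - 9 = -11)
E(L) = 1
K(g, v) = (6 + g)/(2*v) (K(g, v) = (6 + g)/((2*v)) = (6 + g)*(1/(2*v)) = (6 + g)/(2*v))
l(Y) = 4/Y (l(Y) = (6 + 2)/(2*Y) = (½)*8/Y = 4/Y)
C(x) = 9/7 (C(x) = 4/14 + 1 = 4*(1/14) + 1 = 2/7 + 1 = 9/7)
(79791 + 180513) + C(d(10, 12)) = (79791 + 180513) + 9/7 = 260304 + 9/7 = 1822137/7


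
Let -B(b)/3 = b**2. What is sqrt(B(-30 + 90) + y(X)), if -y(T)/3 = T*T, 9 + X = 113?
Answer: 4*I*sqrt(2703) ≈ 207.96*I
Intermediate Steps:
X = 104 (X = -9 + 113 = 104)
B(b) = -3*b**2
y(T) = -3*T**2 (y(T) = -3*T*T = -3*T**2)
sqrt(B(-30 + 90) + y(X)) = sqrt(-3*(-30 + 90)**2 - 3*104**2) = sqrt(-3*60**2 - 3*10816) = sqrt(-3*3600 - 32448) = sqrt(-10800 - 32448) = sqrt(-43248) = 4*I*sqrt(2703)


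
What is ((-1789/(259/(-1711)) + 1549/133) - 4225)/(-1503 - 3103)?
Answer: -37424689/22666126 ≈ -1.6511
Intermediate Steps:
((-1789/(259/(-1711)) + 1549/133) - 4225)/(-1503 - 3103) = ((-1789/(259*(-1/1711)) + 1549*(1/133)) - 4225)/(-4606) = ((-1789/(-259/1711) + 1549/133) - 4225)*(-1/4606) = ((-1789*(-1711/259) + 1549/133) - 4225)*(-1/4606) = ((3060979/259 + 1549/133) - 4225)*(-1/4606) = (58215914/4921 - 4225)*(-1/4606) = (37424689/4921)*(-1/4606) = -37424689/22666126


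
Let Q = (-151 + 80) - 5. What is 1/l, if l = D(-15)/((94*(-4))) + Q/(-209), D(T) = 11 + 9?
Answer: 1034/321 ≈ 3.2212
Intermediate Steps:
D(T) = 20
Q = -76 (Q = -71 - 5 = -76)
l = 321/1034 (l = 20/((94*(-4))) - 76/(-209) = 20/(-376) - 76*(-1/209) = 20*(-1/376) + 4/11 = -5/94 + 4/11 = 321/1034 ≈ 0.31044)
1/l = 1/(321/1034) = 1034/321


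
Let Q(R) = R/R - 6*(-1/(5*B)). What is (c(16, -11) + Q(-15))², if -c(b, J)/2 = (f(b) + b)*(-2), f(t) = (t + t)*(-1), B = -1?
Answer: 103041/25 ≈ 4121.6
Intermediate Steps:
f(t) = -2*t (f(t) = (2*t)*(-1) = -2*t)
Q(R) = -⅕ (Q(R) = R/R - 6/((-5*(-1))) = 1 - 6/5 = -⅕)
c(b, J) = -4*b (c(b, J) = -2*(-2*b + b)*(-2) = -2*(-b)*(-2) = -4*b)
(c(16, -11) + Q(-15))² = (-4*16 - ⅕)² = (-64 - ⅕)² = (-321/5)² = 103041/25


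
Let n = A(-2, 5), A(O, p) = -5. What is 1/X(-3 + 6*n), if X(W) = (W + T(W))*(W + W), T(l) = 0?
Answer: 1/2178 ≈ 0.00045914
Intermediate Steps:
n = -5
X(W) = 2*W² (X(W) = (W + 0)*(W + W) = W*(2*W) = 2*W²)
1/X(-3 + 6*n) = 1/(2*(-3 + 6*(-5))²) = 1/(2*(-3 - 30)²) = 1/(2*(-33)²) = 1/(2*1089) = 1/2178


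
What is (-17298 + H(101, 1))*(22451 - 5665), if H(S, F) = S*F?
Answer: -288668842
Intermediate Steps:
H(S, F) = F*S
(-17298 + H(101, 1))*(22451 - 5665) = (-17298 + 1*101)*(22451 - 5665) = (-17298 + 101)*16786 = -17197*16786 = -288668842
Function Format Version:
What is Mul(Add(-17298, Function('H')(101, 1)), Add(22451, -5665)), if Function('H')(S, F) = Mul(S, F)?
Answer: -288668842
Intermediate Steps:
Function('H')(S, F) = Mul(F, S)
Mul(Add(-17298, Function('H')(101, 1)), Add(22451, -5665)) = Mul(Add(-17298, Mul(1, 101)), Add(22451, -5665)) = Mul(Add(-17298, 101), 16786) = Mul(-17197, 16786) = -288668842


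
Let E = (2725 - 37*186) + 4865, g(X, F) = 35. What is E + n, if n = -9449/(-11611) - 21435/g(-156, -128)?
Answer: 7833902/81277 ≈ 96.385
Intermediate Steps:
E = 708 (E = (2725 - 6882) + 4865 = -4157 + 4865 = 708)
n = -49710214/81277 (n = -9449/(-11611) - 21435/35 = -9449*(-1/11611) - 21435*1/35 = 9449/11611 - 4287/7 = -49710214/81277 ≈ -611.62)
E + n = 708 - 49710214/81277 = 7833902/81277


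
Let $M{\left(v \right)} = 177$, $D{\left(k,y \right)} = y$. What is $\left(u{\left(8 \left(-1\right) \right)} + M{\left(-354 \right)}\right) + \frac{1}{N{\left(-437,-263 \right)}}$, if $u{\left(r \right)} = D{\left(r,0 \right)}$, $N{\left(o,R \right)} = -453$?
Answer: $\frac{80180}{453} \approx 177.0$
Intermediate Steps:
$u{\left(r \right)} = 0$
$\left(u{\left(8 \left(-1\right) \right)} + M{\left(-354 \right)}\right) + \frac{1}{N{\left(-437,-263 \right)}} = \left(0 + 177\right) + \frac{1}{-453} = 177 - \frac{1}{453} = \frac{80180}{453}$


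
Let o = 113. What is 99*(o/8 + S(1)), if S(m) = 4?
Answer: 14355/8 ≈ 1794.4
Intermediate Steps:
99*(o/8 + S(1)) = 99*(113/8 + 4) = 99*(145/8) = 14355/8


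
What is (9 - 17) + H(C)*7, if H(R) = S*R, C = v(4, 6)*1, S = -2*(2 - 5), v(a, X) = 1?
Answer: 34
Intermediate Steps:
S = 6 (S = -2*(-3) = 6)
C = 1 (C = 1*1 = 1)
H(R) = 6*R
(9 - 17) + H(C)*7 = (9 - 17) + (6*1)*7 = -8 + 6*7 = -8 + 42 = 34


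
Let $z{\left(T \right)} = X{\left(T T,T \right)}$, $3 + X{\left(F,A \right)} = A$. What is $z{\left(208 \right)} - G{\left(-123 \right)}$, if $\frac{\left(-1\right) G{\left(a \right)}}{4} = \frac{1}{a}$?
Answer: $\frac{25211}{123} \approx 204.97$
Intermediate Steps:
$X{\left(F,A \right)} = -3 + A$
$z{\left(T \right)} = -3 + T$
$G{\left(a \right)} = - \frac{4}{a}$
$z{\left(208 \right)} - G{\left(-123 \right)} = \left(-3 + 208\right) - - \frac{4}{-123} = 205 - \left(-4\right) \left(- \frac{1}{123}\right) = 205 - \frac{4}{123} = \frac{25211}{123}$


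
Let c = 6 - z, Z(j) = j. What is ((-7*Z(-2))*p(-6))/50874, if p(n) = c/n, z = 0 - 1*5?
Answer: -77/152622 ≈ -0.00050451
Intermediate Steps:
z = -5 (z = 0 - 5 = -5)
c = 11 (c = 6 - 1*(-5) = 6 + 5 = 11)
p(n) = 11/n
((-7*Z(-2))*p(-6))/50874 = ((-7*(-2))*(11/(-6)))/50874 = (14*(11*(-⅙)))*(1/50874) = (14*(-11/6))*(1/50874) = -77/3*1/50874 = -77/152622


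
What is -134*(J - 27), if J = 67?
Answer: -5360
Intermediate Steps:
-134*(J - 27) = -134*(67 - 27) = -134*40 = -5360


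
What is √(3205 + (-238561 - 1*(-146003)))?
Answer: I*√89353 ≈ 298.92*I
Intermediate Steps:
√(3205 + (-238561 - 1*(-146003))) = √(3205 + (-238561 + 146003)) = √(3205 - 92558) = √(-89353) = I*√89353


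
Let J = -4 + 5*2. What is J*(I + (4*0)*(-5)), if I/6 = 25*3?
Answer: 2700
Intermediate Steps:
J = 6 (J = -4 + 10 = 6)
I = 450 (I = 6*(25*3) = 6*75 = 450)
J*(I + (4*0)*(-5)) = 6*(450 + (4*0)*(-5)) = 6*(450 + 0*(-5)) = 6*(450 + 0) = 6*450 = 2700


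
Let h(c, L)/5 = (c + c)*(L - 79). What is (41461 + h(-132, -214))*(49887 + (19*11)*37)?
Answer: 24674094020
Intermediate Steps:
h(c, L) = 10*c*(-79 + L) (h(c, L) = 5*((c + c)*(L - 79)) = 5*((2*c)*(-79 + L)) = 5*(2*c*(-79 + L)) = 10*c*(-79 + L))
(41461 + h(-132, -214))*(49887 + (19*11)*37) = (41461 + 10*(-132)*(-79 - 214))*(49887 + (19*11)*37) = (41461 + 10*(-132)*(-293))*(49887 + 209*37) = (41461 + 386760)*(49887 + 7733) = 428221*57620 = 24674094020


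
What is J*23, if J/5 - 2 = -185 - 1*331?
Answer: -59110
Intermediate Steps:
J = -2570 (J = 10 + 5*(-185 - 1*331) = 10 + 5*(-185 - 331) = 10 + 5*(-516) = 10 - 2580 = -2570)
J*23 = -2570*23 = -59110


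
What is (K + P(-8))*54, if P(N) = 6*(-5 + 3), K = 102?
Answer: 4860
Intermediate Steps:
P(N) = -12 (P(N) = 6*(-2) = -12)
(K + P(-8))*54 = (102 - 12)*54 = 90*54 = 4860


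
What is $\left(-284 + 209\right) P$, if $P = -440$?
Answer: $33000$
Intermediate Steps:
$\left(-284 + 209\right) P = \left(-284 + 209\right) \left(-440\right) = \left(-75\right) \left(-440\right) = 33000$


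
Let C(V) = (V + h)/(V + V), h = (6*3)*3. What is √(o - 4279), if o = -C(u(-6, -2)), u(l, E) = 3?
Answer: 3*I*√1906/2 ≈ 65.487*I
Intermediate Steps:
h = 54 (h = 18*3 = 54)
C(V) = (54 + V)/(2*V) (C(V) = (V + 54)/(V + V) = (54 + V)/((2*V)) = (54 + V)*(1/(2*V)) = (54 + V)/(2*V))
o = -19/2 (o = -(54 + 3)/(2*3) = -57/(2*3) = -1*19/2 = -19/2 ≈ -9.5000)
√(o - 4279) = √(-19/2 - 4279) = √(-8577/2) = 3*I*√1906/2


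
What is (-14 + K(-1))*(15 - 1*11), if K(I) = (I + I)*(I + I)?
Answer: -40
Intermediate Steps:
K(I) = 4*I² (K(I) = (2*I)*(2*I) = 4*I²)
(-14 + K(-1))*(15 - 1*11) = (-14 + 4*(-1)²)*(15 - 1*11) = (-14 + 4*1)*(15 - 11) = (-14 + 4)*4 = -10*4 = -40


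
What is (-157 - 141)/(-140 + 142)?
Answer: -149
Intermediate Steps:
(-157 - 141)/(-140 + 142) = -298/2 = -298*½ = -149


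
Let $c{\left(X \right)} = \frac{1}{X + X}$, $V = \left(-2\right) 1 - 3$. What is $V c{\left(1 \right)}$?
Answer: $- \frac{5}{2} \approx -2.5$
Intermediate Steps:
$V = -5$ ($V = -2 - 3 = -5$)
$c{\left(X \right)} = \frac{1}{2 X}$
$V c{\left(1 \right)} = - 5 \frac{1}{2 \cdot 1} = - 5 \cdot \frac{1}{2} \cdot 1 = \left(-5\right) \frac{1}{2} = - \frac{5}{2}$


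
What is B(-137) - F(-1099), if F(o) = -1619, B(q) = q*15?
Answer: -436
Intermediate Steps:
B(q) = 15*q
B(-137) - F(-1099) = 15*(-137) - 1*(-1619) = -2055 + 1619 = -436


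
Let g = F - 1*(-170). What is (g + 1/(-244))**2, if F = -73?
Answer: 560126889/59536 ≈ 9408.2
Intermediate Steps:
g = 97 (g = -73 - 1*(-170) = -73 + 170 = 97)
(g + 1/(-244))**2 = (97 + 1/(-244))**2 = (97 - 1/244)**2 = (23667/244)**2 = 560126889/59536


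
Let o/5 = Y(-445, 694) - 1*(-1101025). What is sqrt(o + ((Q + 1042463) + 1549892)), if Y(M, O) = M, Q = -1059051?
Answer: 14*sqrt(35899) ≈ 2652.6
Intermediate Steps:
o = 5502900 (o = 5*(-445 - 1*(-1101025)) = 5*(-445 + 1101025) = 5*1100580 = 5502900)
sqrt(o + ((Q + 1042463) + 1549892)) = sqrt(5502900 + ((-1059051 + 1042463) + 1549892)) = sqrt(5502900 + (-16588 + 1549892)) = sqrt(5502900 + 1533304) = sqrt(7036204) = 14*sqrt(35899)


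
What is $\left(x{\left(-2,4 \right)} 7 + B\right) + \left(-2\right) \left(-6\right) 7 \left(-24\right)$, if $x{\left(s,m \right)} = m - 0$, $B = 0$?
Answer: $-1988$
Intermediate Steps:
$x{\left(s,m \right)} = m$ ($x{\left(s,m \right)} = m + 0 = m$)
$\left(x{\left(-2,4 \right)} 7 + B\right) + \left(-2\right) \left(-6\right) 7 \left(-24\right) = \left(4 \cdot 7 + 0\right) + \left(-2\right) \left(-6\right) 7 \left(-24\right) = \left(28 + 0\right) + 12 \cdot 7 \left(-24\right) = 28 + 84 \left(-24\right) = 28 - 2016 = -1988$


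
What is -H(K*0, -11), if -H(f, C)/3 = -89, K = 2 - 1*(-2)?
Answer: -267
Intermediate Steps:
K = 4 (K = 2 + 2 = 4)
H(f, C) = 267 (H(f, C) = -3*(-89) = 267)
-H(K*0, -11) = -1*267 = -267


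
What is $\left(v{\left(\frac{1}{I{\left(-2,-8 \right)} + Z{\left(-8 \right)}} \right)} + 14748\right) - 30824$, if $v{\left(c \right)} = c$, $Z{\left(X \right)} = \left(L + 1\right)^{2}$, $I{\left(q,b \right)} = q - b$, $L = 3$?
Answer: $- \frac{353671}{22} \approx -16076.0$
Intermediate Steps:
$Z{\left(X \right)} = 16$ ($Z{\left(X \right)} = \left(3 + 1\right)^{2} = 4^{2} = 16$)
$\left(v{\left(\frac{1}{I{\left(-2,-8 \right)} + Z{\left(-8 \right)}} \right)} + 14748\right) - 30824 = \left(\frac{1}{\left(-2 - -8\right) + 16} + 14748\right) - 30824 = \left(\frac{1}{\left(-2 + 8\right) + 16} + 14748\right) - 30824 = \left(\frac{1}{6 + 16} + 14748\right) - 30824 = \left(\frac{1}{22} + 14748\right) - 30824 = \frac{324457}{22} - 30824 = - \frac{353671}{22}$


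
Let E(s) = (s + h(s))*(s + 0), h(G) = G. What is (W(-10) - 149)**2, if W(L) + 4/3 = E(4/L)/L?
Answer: 3179493769/140625 ≈ 22610.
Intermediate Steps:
E(s) = 2*s**2 (E(s) = (s + s)*(s + 0) = (2*s)*s = 2*s**2)
W(L) = -4/3 + 32/L**3 (W(L) = -4/3 + (2*(4/L)**2)/L = -4/3 + (2*(16/L**2))/L = -4/3 + (32/L**2)/L = -4/3 + 32/L**3)
(W(-10) - 149)**2 = ((-4/3 + 32/(-10)**3) - 149)**2 = ((-4/3 + 32*(-1/1000)) - 149)**2 = ((-4/3 - 4/125) - 149)**2 = (-512/375 - 149)**2 = (-56387/375)**2 = 3179493769/140625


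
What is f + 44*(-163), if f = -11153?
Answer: -18325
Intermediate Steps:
f + 44*(-163) = -11153 + 44*(-163) = -11153 - 7172 = -18325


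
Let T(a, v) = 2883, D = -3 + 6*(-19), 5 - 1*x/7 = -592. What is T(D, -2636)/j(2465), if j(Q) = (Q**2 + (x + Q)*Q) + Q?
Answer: 2883/22456150 ≈ 0.00012838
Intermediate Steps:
x = 4179 (x = 35 - 7*(-592) = 35 + 4144 = 4179)
D = -117 (D = -3 - 114 = -117)
j(Q) = Q + Q**2 + Q*(4179 + Q) (j(Q) = (Q**2 + (4179 + Q)*Q) + Q = (Q**2 + Q*(4179 + Q)) + Q = Q + Q**2 + Q*(4179 + Q))
T(D, -2636)/j(2465) = 2883/((2*2465*(2090 + 2465))) = 2883/((2*2465*4555)) = 2883/22456150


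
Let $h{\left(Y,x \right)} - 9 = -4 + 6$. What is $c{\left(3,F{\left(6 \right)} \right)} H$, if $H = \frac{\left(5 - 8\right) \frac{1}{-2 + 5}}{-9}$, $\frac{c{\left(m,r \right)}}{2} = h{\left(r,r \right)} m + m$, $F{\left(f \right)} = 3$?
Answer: $8$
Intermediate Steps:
$h{\left(Y,x \right)} = 11$ ($h{\left(Y,x \right)} = 9 + \left(-4 + 6\right) = 9 + 2 = 11$)
$c{\left(m,r \right)} = 24 m$ ($c{\left(m,r \right)} = 2 \left(11 m + m\right) = 2 \cdot 12 m = 24 m$)
$H = \frac{1}{9}$ ($H = - \frac{3}{3} \left(- \frac{1}{9}\right) = \left(-3\right) \frac{1}{3} \left(- \frac{1}{9}\right) = \left(-1\right) \left(- \frac{1}{9}\right) = \frac{1}{9} \approx 0.11111$)
$c{\left(3,F{\left(6 \right)} \right)} H = 24 \cdot 3 \cdot \frac{1}{9} = 72 \cdot \frac{1}{9} = 8$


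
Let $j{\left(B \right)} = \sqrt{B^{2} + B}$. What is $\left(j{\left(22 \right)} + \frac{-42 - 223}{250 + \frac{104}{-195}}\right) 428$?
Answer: $- \frac{850650}{1871} + 428 \sqrt{506} \approx 9173.0$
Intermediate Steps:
$j{\left(B \right)} = \sqrt{B + B^{2}}$
$\left(j{\left(22 \right)} + \frac{-42 - 223}{250 + \frac{104}{-195}}\right) 428 = \left(\sqrt{22 \left(1 + 22\right)} + \frac{-42 - 223}{250 + \frac{104}{-195}}\right) 428 = \left(\sqrt{22 \cdot 23} - \frac{265}{250 + 104 \left(- \frac{1}{195}\right)}\right) 428 = \left(\sqrt{506} - \frac{265}{250 - \frac{8}{15}}\right) 428 = \left(\sqrt{506} - \frac{265}{\frac{3742}{15}}\right) 428 = \left(\sqrt{506} - \frac{3975}{3742}\right) 428 = \left(- \frac{3975}{3742} + \sqrt{506}\right) 428 = - \frac{850650}{1871} + 428 \sqrt{506}$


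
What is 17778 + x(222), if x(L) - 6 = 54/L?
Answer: 658017/37 ≈ 17784.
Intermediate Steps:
x(L) = 6 + 54/L
17778 + x(222) = 17778 + (6 + 54/222) = 17778 + (6 + 54*(1/222)) = 17778 + (6 + 9/37) = 17778 + 231/37 = 658017/37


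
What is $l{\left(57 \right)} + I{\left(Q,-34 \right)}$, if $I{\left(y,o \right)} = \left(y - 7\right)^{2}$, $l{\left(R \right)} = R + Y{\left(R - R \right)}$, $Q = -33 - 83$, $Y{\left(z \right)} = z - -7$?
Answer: $15193$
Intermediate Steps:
$Y{\left(z \right)} = 7 + z$ ($Y{\left(z \right)} = z + 7 = 7 + z$)
$Q = -116$
$l{\left(R \right)} = 7 + R$ ($l{\left(R \right)} = R + \left(7 + \left(R - R\right)\right) = R + \left(7 + 0\right) = R + 7 = 7 + R$)
$I{\left(y,o \right)} = \left(-7 + y\right)^{2}$
$l{\left(57 \right)} + I{\left(Q,-34 \right)} = \left(7 + 57\right) + \left(-7 - 116\right)^{2} = 64 + \left(-123\right)^{2} = 64 + 15129 = 15193$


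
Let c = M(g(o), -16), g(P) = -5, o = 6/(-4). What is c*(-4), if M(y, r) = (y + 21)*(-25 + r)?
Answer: 2624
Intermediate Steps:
o = -3/2 (o = 6*(-¼) = -3/2 ≈ -1.5000)
M(y, r) = (-25 + r)*(21 + y) (M(y, r) = (21 + y)*(-25 + r) = (-25 + r)*(21 + y))
c = -656 (c = -525 - 25*(-5) + 21*(-16) - 16*(-5) = -525 + 125 - 336 + 80 = -656)
c*(-4) = -656*(-4) = 2624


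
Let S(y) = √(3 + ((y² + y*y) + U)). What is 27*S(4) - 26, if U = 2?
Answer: -26 + 27*√37 ≈ 138.23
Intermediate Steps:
S(y) = √(5 + 2*y²) (S(y) = √(3 + ((y² + y*y) + 2)) = √(3 + ((y² + y²) + 2)) = √(3 + (2*y² + 2)) = √(3 + (2 + 2*y²)) = √(5 + 2*y²))
27*S(4) - 26 = 27*√(5 + 2*4²) - 26 = 27*√(5 + 2*16) - 26 = 27*√(5 + 32) - 26 = 27*√37 - 26 = -26 + 27*√37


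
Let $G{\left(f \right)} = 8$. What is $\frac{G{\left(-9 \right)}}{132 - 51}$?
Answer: $\frac{8}{81} \approx 0.098765$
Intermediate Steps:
$\frac{G{\left(-9 \right)}}{132 - 51} = \frac{1}{132 - 51} \cdot 8 = \frac{1}{81} \cdot 8 = \frac{8}{81}$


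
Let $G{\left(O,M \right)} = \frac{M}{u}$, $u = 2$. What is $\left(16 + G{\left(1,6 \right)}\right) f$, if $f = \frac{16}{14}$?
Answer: $\frac{152}{7} \approx 21.714$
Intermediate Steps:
$G{\left(O,M \right)} = \frac{M}{2}$
$f = \frac{8}{7}$ ($f = 16 \cdot \frac{1}{14} = \frac{8}{7} \approx 1.1429$)
$\left(16 + G{\left(1,6 \right)}\right) f = \left(16 + \frac{1}{2} \cdot 6\right) \frac{8}{7} = \left(16 + 3\right) \frac{8}{7} = 19 \cdot \frac{8}{7} = \frac{152}{7}$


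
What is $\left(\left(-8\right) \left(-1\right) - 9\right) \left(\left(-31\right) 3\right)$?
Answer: $93$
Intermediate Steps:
$\left(\left(-8\right) \left(-1\right) - 9\right) \left(\left(-31\right) 3\right) = \left(8 - 9\right) \left(-93\right) = \left(-1\right) \left(-93\right) = 93$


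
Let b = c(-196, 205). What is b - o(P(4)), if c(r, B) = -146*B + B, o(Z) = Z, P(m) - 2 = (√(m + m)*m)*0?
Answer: -29727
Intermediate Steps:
P(m) = 2 (P(m) = 2 + (√(m + m)*m)*0 = 2 + (√(2*m)*m)*0 = 2 + ((√2*√m)*m)*0 = 2 + (√2*m^(3/2))*0 = 2 + 0 = 2)
c(r, B) = -145*B
b = -29725 (b = -145*205 = -29725)
b - o(P(4)) = -29725 - 1*2 = -29725 - 2 = -29727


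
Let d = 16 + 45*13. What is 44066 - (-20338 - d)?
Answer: 65005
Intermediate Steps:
d = 601 (d = 16 + 585 = 601)
44066 - (-20338 - d) = 44066 - (-20338 - 1*601) = 44066 - (-20338 - 601) = 44066 - 1*(-20939) = 44066 + 20939 = 65005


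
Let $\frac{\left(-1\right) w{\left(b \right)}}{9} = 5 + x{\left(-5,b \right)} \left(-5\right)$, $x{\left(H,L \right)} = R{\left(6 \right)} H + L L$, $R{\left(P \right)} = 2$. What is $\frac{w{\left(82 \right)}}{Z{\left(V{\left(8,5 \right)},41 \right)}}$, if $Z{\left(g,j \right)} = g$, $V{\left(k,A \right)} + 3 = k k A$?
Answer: $\frac{302085}{317} \approx 952.95$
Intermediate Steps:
$V{\left(k,A \right)} = -3 + A k^{2}$ ($V{\left(k,A \right)} = -3 + k k A = -3 + k^{2} A = -3 + A k^{2}$)
$x{\left(H,L \right)} = L^{2} + 2 H$ ($x{\left(H,L \right)} = 2 H + L L = 2 H + L^{2} = L^{2} + 2 H$)
$w{\left(b \right)} = -495 + 45 b^{2}$ ($w{\left(b \right)} = - 9 \left(5 + \left(b^{2} + 2 \left(-5\right)\right) \left(-5\right)\right) = - 9 \left(5 + \left(b^{2} - 10\right) \left(-5\right)\right) = - 9 \left(5 + \left(-10 + b^{2}\right) \left(-5\right)\right) = - 9 \left(5 - \left(-50 + 5 b^{2}\right)\right) = - 9 \left(55 - 5 b^{2}\right) = -495 + 45 b^{2}$)
$\frac{w{\left(82 \right)}}{Z{\left(V{\left(8,5 \right)},41 \right)}} = \frac{-495 + 45 \cdot 82^{2}}{-3 + 5 \cdot 8^{2}} = \frac{-495 + 45 \cdot 6724}{-3 + 5 \cdot 64} = \frac{-495 + 302580}{-3 + 320} = \frac{302085}{317}$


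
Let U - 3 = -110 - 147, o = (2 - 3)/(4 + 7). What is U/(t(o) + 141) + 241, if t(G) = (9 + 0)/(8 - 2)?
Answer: 68177/285 ≈ 239.22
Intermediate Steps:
o = -1/11 ≈ -0.090909
U = -254 (U = 3 + (-110 - 147) = 3 - 257 = -254)
t(G) = 3/2 (t(G) = 9/6 = 9*(⅙) = 3/2)
U/(t(o) + 141) + 241 = -254/(3/2 + 141) + 241 = -254/(285/2) + 241 = (2/285)*(-254) + 241 = -508/285 + 241 = 68177/285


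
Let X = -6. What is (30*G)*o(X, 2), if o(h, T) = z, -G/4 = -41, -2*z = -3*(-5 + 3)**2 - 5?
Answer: 41820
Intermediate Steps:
z = 17/2 (z = -(-3*(-5 + 3)**2 - 5)/2 = -(-3*(-2)**2 - 5)/2 = -(-3*4 - 5)/2 = -(-12 - 5)/2 = -1/2*(-17) = 17/2 ≈ 8.5000)
G = 164 (G = -4*(-41) = 164)
o(h, T) = 17/2
(30*G)*o(X, 2) = (30*164)*(17/2) = 4920*(17/2) = 41820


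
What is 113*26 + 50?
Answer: 2988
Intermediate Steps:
113*26 + 50 = 2938 + 50 = 2988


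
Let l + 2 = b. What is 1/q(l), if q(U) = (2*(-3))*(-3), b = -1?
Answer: 1/18 ≈ 0.055556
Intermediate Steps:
l = -3 (l = -2 - 1 = -3)
q(U) = 18 (q(U) = -6*(-3) = 18)
1/q(l) = 1/18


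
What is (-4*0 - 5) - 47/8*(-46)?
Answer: 1061/4 ≈ 265.25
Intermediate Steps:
(-4*0 - 5) - 47/8*(-46) = (0 - 5) - 47*⅛*(-46) = -5 - 47/8*(-46) = -5 + 1081/4 = 1061/4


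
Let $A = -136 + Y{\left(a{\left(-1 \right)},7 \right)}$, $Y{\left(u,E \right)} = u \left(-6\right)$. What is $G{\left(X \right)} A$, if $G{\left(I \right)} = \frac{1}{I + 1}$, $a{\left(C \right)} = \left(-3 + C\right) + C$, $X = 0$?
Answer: $-106$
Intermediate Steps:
$a{\left(C \right)} = -3 + 2 C$
$G{\left(I \right)} = \frac{1}{1 + I}$
$Y{\left(u,E \right)} = - 6 u$
$A = -106$ ($A = -136 - 6 \left(-3 + 2 \left(-1\right)\right) = -136 - 6 \left(-3 - 2\right) = -136 - -30 = -136 + 30 = -106$)
$G{\left(X \right)} A = \frac{1}{1 + 0} \left(-106\right) = 1^{-1} \left(-106\right) = 1 \left(-106\right) = -106$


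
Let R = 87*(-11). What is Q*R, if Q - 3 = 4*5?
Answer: -22011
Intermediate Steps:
Q = 23 (Q = 3 + 4*5 = 3 + 20 = 23)
R = -957
Q*R = 23*(-957) = -22011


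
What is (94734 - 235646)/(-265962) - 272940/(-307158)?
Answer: 9656159698/6807696333 ≈ 1.4184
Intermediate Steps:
(94734 - 235646)/(-265962) - 272940/(-307158) = -140912*(-1/265962) - 272940*(-1/307158) = 70456/132981 + 45490/51193 = 9656159698/6807696333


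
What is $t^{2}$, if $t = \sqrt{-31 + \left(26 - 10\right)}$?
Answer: $-15$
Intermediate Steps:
$t = i \sqrt{15}$ ($t = \sqrt{-31 + \left(26 - 10\right)} = \sqrt{-31 + 16} = \sqrt{-15} = i \sqrt{15} \approx 3.873 i$)
$t^{2} = \left(i \sqrt{15}\right)^{2} = -15$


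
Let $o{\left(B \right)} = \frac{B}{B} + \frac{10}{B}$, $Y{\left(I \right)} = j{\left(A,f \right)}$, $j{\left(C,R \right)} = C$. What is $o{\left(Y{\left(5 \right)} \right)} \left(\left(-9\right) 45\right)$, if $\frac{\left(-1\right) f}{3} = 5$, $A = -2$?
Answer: $1620$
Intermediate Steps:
$f = -15$ ($f = \left(-3\right) 5 = -15$)
$Y{\left(I \right)} = -2$
$o{\left(B \right)} = 1 + \frac{10}{B}$
$o{\left(Y{\left(5 \right)} \right)} \left(\left(-9\right) 45\right) = \frac{10 - 2}{-2} \left(\left(-9\right) 45\right) = \left(- \frac{1}{2}\right) 8 \left(-405\right) = \left(-4\right) \left(-405\right) = 1620$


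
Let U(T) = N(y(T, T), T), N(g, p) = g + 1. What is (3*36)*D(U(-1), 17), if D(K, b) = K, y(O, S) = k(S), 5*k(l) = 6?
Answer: 1188/5 ≈ 237.60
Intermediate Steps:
k(l) = 6/5 (k(l) = (⅕)*6 = 6/5)
y(O, S) = 6/5
N(g, p) = 1 + g
U(T) = 11/5 (U(T) = 1 + 6/5 = 11/5)
(3*36)*D(U(-1), 17) = (3*36)*(11/5) = 108*(11/5) = 1188/5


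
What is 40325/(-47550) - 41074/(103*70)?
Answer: -44876239/6856710 ≈ -6.5449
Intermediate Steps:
40325/(-47550) - 41074/(103*70) = 40325*(-1/47550) - 41074/7210 = -1613/1902 - 41074*1/7210 = -1613/1902 - 20537/3605 = -44876239/6856710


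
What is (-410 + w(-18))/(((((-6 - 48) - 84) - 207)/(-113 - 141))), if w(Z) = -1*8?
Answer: -106172/345 ≈ -307.75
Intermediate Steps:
w(Z) = -8
(-410 + w(-18))/(((((-6 - 48) - 84) - 207)/(-113 - 141))) = (-410 - 8)/(((((-6 - 48) - 84) - 207)/(-113 - 141))) = -418/(((-54 - 84) - 207)/(-254)) = -418/((-138 - 207)*(-1/254)) = -418/(-345*(-1/254)) = -418/(345/254) = (254/345)*(-418) = -106172/345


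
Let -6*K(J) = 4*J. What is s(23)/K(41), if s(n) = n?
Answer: -69/82 ≈ -0.84146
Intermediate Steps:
K(J) = -2*J/3
s(23)/K(41) = 23/((-2/3*41)) = 23/(-82/3) = 23*(-3/82) = -69/82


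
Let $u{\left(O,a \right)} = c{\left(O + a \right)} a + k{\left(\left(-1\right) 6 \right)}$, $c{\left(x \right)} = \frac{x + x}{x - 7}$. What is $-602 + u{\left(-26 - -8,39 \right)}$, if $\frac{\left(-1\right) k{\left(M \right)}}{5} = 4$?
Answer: $-505$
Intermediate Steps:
$k{\left(M \right)} = -20$ ($k{\left(M \right)} = \left(-5\right) 4 = -20$)
$c{\left(x \right)} = \frac{2 x}{-7 + x}$
$u{\left(O,a \right)} = -20 + \frac{2 a \left(O + a\right)}{-7 + O + a}$ ($u{\left(O,a \right)} = \frac{2 \left(O + a\right)}{-7 + \left(O + a\right)} a - 20 = \frac{2 \left(O + a\right)}{-7 + O + a} a - 20 = \frac{2 a \left(O + a\right)}{-7 + O + a} - 20 = -20 + \frac{2 a \left(O + a\right)}{-7 + O + a}$)
$-602 + u{\left(-26 - -8,39 \right)} = -602 + \frac{2 \left(70 - 10 \left(-26 - -8\right) - 390 + 39 \left(\left(-26 - -8\right) + 39\right)\right)}{-7 - 18 + 39} = -602 + \frac{2 \left(70 - 10 \left(-26 + 8\right) - 390 + 39 \left(\left(-26 + 8\right) + 39\right)\right)}{-7 + \left(-26 + 8\right) + 39} = -602 + \frac{2 \left(70 - -180 - 390 + 39 \left(-18 + 39\right)\right)}{-7 - 18 + 39} = -602 + \frac{2 \left(70 + 180 - 390 + 39 \cdot 21\right)}{14} = -602 + 2 \cdot \frac{1}{14} \left(70 + 180 - 390 + 819\right) = -602 + 2 \cdot \frac{1}{14} \cdot 679 = -602 + 97 = -505$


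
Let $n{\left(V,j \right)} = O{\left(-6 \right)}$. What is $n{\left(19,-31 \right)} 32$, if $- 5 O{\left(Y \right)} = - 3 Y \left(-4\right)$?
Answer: $\frac{2304}{5} \approx 460.8$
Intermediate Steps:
$O{\left(Y \right)} = - \frac{12 Y}{5}$ ($O{\left(Y \right)} = - \frac{- 3 Y \left(-4\right)}{5} = - \frac{12 Y}{5}$)
$n{\left(V,j \right)} = \frac{72}{5}$ ($n{\left(V,j \right)} = \left(- \frac{12}{5}\right) \left(-6\right) = \frac{72}{5}$)
$n{\left(19,-31 \right)} 32 = \frac{72}{5} \cdot 32 = \frac{2304}{5}$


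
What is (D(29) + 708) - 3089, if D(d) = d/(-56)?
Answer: -133365/56 ≈ -2381.5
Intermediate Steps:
D(d) = -d/56 (D(d) = d*(-1/56) = -d/56)
(D(29) + 708) - 3089 = (-1/56*29 + 708) - 3089 = (-29/56 + 708) - 3089 = 39619/56 - 3089 = -133365/56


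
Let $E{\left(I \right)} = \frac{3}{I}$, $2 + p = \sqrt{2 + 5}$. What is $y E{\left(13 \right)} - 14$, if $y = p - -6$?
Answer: $- \frac{170}{13} + \frac{3 \sqrt{7}}{13} \approx -12.466$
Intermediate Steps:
$p = -2 + \sqrt{7}$ ($p = -2 + \sqrt{2 + 5} = -2 + \sqrt{7} \approx 0.64575$)
$y = 4 + \sqrt{7}$ ($y = \left(-2 + \sqrt{7}\right) - -6 = \left(-2 + \sqrt{7}\right) + 6 = 4 + \sqrt{7} \approx 6.6458$)
$y E{\left(13 \right)} - 14 = \left(4 + \sqrt{7}\right) \frac{3}{13} - 14 = \left(\frac{12}{13} + \frac{3 \sqrt{7}}{13}\right) - 14 = - \frac{170}{13} + \frac{3 \sqrt{7}}{13}$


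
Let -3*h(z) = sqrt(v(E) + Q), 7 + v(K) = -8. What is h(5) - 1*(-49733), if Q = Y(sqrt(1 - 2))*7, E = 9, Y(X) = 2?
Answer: 49733 - I/3 ≈ 49733.0 - 0.33333*I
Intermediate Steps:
Q = 14 (Q = 2*7 = 14)
v(K) = -15 (v(K) = -7 - 8 = -15)
h(z) = -I/3 (h(z) = -sqrt(-15 + 14)/3 = -I/3)
h(5) - 1*(-49733) = -I/3 - 1*(-49733) = -I/3 + 49733 = 49733 - I/3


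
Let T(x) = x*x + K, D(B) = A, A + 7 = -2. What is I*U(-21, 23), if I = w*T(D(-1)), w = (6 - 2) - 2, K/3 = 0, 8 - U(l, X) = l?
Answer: 4698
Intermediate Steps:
A = -9 (A = -7 - 2 = -9)
U(l, X) = 8 - l
K = 0 (K = 3*0 = 0)
D(B) = -9
T(x) = x**2 (T(x) = x*x + 0 = x**2 + 0 = x**2)
w = 2 (w = 4 - 2 = 2)
I = 162 (I = 2*(-9)**2 = 2*81 = 162)
I*U(-21, 23) = 162*(8 - 1*(-21)) = 162*(8 + 21) = 162*29 = 4698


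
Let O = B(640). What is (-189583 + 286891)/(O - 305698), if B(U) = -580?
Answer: -48654/153139 ≈ -0.31771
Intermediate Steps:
O = -580
(-189583 + 286891)/(O - 305698) = (-189583 + 286891)/(-580 - 305698) = 97308/(-306278) = 97308*(-1/306278) = -48654/153139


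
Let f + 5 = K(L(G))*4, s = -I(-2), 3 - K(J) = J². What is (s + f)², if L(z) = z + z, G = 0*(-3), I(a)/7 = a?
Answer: 441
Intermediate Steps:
I(a) = 7*a
G = 0
L(z) = 2*z
K(J) = 3 - J²
s = 14 (s = -7*(-2) = -1*(-14) = 14)
f = 7 (f = -5 + (3 - (2*0)²)*4 = -5 + (3 - 1*0²)*4 = -5 + (3 - 1*0)*4 = -5 + (3 + 0)*4 = -5 + 3*4 = -5 + 12 = 7)
(s + f)² = (14 + 7)² = 21² = 441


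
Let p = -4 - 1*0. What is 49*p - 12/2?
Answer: -202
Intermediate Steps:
p = -4 (p = -4 + 0 = -4)
49*p - 12/2 = 49*(-4) - 12/2 = -196 - 12*½ = -196 - 6 = -202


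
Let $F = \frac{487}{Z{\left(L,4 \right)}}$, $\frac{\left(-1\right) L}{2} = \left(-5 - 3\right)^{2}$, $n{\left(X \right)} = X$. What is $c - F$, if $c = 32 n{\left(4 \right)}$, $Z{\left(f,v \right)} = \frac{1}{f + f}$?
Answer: $124800$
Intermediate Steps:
$L = -128$ ($L = - 2 \left(-5 - 3\right)^{2} = - 2 \left(-8\right)^{2} = \left(-2\right) 64 = -128$)
$Z{\left(f,v \right)} = \frac{1}{2 f}$
$c = 128$ ($c = 32 \cdot 4 = 128$)
$F = -124672$ ($F = \frac{487}{\frac{1}{2} \frac{1}{-128}} = \frac{487}{\frac{1}{2} \left(- \frac{1}{128}\right)} = \frac{487}{- \frac{1}{256}} = 487 \left(-256\right) = -124672$)
$c - F = 128 - -124672 = 128 + 124672 = 124800$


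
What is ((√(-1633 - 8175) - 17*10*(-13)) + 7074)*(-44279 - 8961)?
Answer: -494280160 - 212960*I*√613 ≈ -4.9428e+8 - 5.2726e+6*I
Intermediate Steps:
((√(-1633 - 8175) - 17*10*(-13)) + 7074)*(-44279 - 8961) = ((√(-9808) - 170*(-13)) + 7074)*(-53240) = ((4*I*√613 + 2210) + 7074)*(-53240) = ((2210 + 4*I*√613) + 7074)*(-53240) = (9284 + 4*I*√613)*(-53240) = -494280160 - 212960*I*√613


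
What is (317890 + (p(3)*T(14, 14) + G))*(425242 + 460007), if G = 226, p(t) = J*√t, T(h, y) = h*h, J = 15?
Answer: 281611870884 + 2602632060*√3 ≈ 2.8612e+11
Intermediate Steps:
T(h, y) = h²
p(t) = 15*√t
(317890 + (p(3)*T(14, 14) + G))*(425242 + 460007) = (317890 + ((15*√3)*14² + 226))*(425242 + 460007) = (317890 + ((15*√3)*196 + 226))*885249 = (317890 + (2940*√3 + 226))*885249 = (317890 + (226 + 2940*√3))*885249 = (318116 + 2940*√3)*885249 = 281611870884 + 2602632060*√3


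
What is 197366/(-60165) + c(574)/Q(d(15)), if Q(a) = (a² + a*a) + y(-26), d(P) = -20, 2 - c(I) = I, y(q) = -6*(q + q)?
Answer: -63471343/16725870 ≈ -3.7948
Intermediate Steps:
y(q) = -12*q
c(I) = 2 - I
Q(a) = 312 + 2*a² (Q(a) = (a² + a*a) - 12*(-26) = (a² + a²) + 312 = 2*a² + 312 = 312 + 2*a²)
197366/(-60165) + c(574)/Q(d(15)) = 197366/(-60165) + (2 - 1*574)/(312 + 2*(-20)²) = 197366*(-1/60165) + (2 - 574)/(312 + 2*400) = -197366/60165 - 572/(312 + 800) = -197366/60165 - 572/1112 = -197366/60165 - 572*1/1112 = -197366/60165 - 143/278 = -63471343/16725870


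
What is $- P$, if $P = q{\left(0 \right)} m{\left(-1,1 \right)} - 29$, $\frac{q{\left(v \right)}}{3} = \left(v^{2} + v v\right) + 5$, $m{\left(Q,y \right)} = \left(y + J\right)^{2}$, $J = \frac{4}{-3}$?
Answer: $\frac{82}{3} \approx 27.333$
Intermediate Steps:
$J = - \frac{4}{3}$ ($J = 4 \left(- \frac{1}{3}\right) = - \frac{4}{3} \approx -1.3333$)
$m{\left(Q,y \right)} = \left(- \frac{4}{3} + y\right)^{2}$ ($m{\left(Q,y \right)} = \left(y - \frac{4}{3}\right)^{2} = \left(- \frac{4}{3} + y\right)^{2}$)
$q{\left(v \right)} = 15 + 6 v^{2}$ ($q{\left(v \right)} = 3 \left(\left(v^{2} + v v\right) + 5\right) = 3 \left(\left(v^{2} + v^{2}\right) + 5\right) = 3 \left(2 v^{2} + 5\right) = 3 \left(5 + 2 v^{2}\right) = 15 + 6 v^{2}$)
$P = - \frac{82}{3}$ ($P = \left(15 + 6 \cdot 0^{2}\right) \frac{\left(-4 + 3 \cdot 1\right)^{2}}{9} - 29 = \left(15 + 6 \cdot 0\right) \frac{\left(-4 + 3\right)^{2}}{9} - 29 = \left(15 + 0\right) \frac{\left(-1\right)^{2}}{9} - 29 = 15 \cdot \frac{1}{9} \cdot 1 - 29 = 15 \cdot \frac{1}{9} - 29 = \frac{5}{3} - 29 = - \frac{82}{3} \approx -27.333$)
$- P = \left(-1\right) \left(- \frac{82}{3}\right) = \frac{82}{3}$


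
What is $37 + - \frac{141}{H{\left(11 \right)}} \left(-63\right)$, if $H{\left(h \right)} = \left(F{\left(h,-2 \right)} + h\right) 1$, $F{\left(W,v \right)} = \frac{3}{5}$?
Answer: $\frac{46561}{58} \approx 802.78$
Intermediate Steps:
$F{\left(W,v \right)} = \frac{3}{5}$ ($F{\left(W,v \right)} = 3 \cdot \frac{1}{5} = \frac{3}{5}$)
$H{\left(h \right)} = \frac{3}{5} + h$ ($H{\left(h \right)} = \left(\frac{3}{5} + h\right) 1 = \frac{3}{5} + h$)
$37 + - \frac{141}{H{\left(11 \right)}} \left(-63\right) = 37 + - \frac{141}{\frac{3}{5} + 11} \left(-63\right) = 37 + - \frac{141}{\frac{58}{5}} \left(-63\right) = 37 + \left(-141\right) \frac{5}{58} \left(-63\right) = 37 - - \frac{44415}{58} = 37 + \frac{44415}{58} = \frac{46561}{58}$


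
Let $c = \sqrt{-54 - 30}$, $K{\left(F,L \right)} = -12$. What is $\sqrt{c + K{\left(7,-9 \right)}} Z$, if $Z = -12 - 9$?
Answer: $- 21 \sqrt{-12 + 2 i \sqrt{21}} \approx -26.143 - 77.301 i$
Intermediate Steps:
$c = 2 i \sqrt{21}$ ($c = \sqrt{-84} = 2 i \sqrt{21} \approx 9.1651 i$)
$Z = -21$
$\sqrt{c + K{\left(7,-9 \right)}} Z = \sqrt{2 i \sqrt{21} - 12} \left(-21\right) = \sqrt{-12 + 2 i \sqrt{21}} \left(-21\right) = - 21 \sqrt{-12 + 2 i \sqrt{21}}$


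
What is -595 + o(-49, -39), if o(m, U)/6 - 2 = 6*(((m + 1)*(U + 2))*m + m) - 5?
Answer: -3135241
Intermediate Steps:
o(m, U) = -18 + 36*m + 36*m*(1 + m)*(2 + U) (o(m, U) = 12 + 6*(6*(((m + 1)*(U + 2))*m + m) - 5) = 12 + 6*(6*(((1 + m)*(2 + U))*m + m) - 5) = 12 + 6*(6*(m*(1 + m)*(2 + U) + m) - 5) = 12 + 6*(6*(m + m*(1 + m)*(2 + U)) - 5) = 12 + 6*((6*m + 6*m*(1 + m)*(2 + U)) - 5) = 12 + 6*(-5 + 6*m + 6*m*(1 + m)*(2 + U)) = 12 + (-30 + 36*m + 36*m*(1 + m)*(2 + U)) = -18 + 36*m + 36*m*(1 + m)*(2 + U))
-595 + o(-49, -39) = -595 + (-18 + 72*(-49)² + 108*(-49) + 36*(-39)*(-49) + 36*(-39)*(-49)²) = -595 + (-18 + 72*2401 - 5292 + 68796 + 36*(-39)*2401) = -595 + (-18 + 172872 - 5292 + 68796 - 3371004) = -595 - 3134646 = -3135241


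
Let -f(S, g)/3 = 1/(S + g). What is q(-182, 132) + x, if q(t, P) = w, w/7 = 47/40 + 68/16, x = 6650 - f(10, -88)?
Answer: 3477727/520 ≈ 6687.9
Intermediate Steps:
f(S, g) = -3/(S + g)
x = 172899/26 (x = 6650 - (-3)/(10 - 88) = 6650 - (-3)/(-78) = 6650 - (-3)*(-1)/78 = 6650 - 1*1/26 = 6650 - 1/26 = 172899/26 ≈ 6650.0)
w = 1519/40 (w = 7*(47/40 + 68/16) = 7*(47*(1/40) + 68*(1/16)) = 7*(47/40 + 17/4) = 7*(217/40) = 1519/40 ≈ 37.975)
q(t, P) = 1519/40
q(-182, 132) + x = 1519/40 + 172899/26 = 3477727/520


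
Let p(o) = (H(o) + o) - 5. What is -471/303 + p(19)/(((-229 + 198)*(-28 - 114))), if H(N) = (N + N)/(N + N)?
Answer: -689599/444602 ≈ -1.5510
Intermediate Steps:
H(N) = 1 (H(N) = (2*N)/((2*N)) = (2*N)*(1/(2*N)) = 1)
p(o) = -4 + o (p(o) = (1 + o) - 5 = -4 + o)
-471/303 + p(19)/(((-229 + 198)*(-28 - 114))) = -471/303 + (-4 + 19)/(((-229 + 198)*(-28 - 114))) = -471*1/303 + 15/((-31*(-142))) = -157/101 + 15/4402 = -689599/444602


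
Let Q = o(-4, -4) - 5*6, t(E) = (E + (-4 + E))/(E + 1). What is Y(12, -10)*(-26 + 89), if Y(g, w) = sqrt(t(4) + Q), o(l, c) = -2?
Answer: 126*I*sqrt(195)/5 ≈ 351.9*I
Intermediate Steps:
t(E) = (-4 + 2*E)/(1 + E)
Q = -32 (Q = -2 - 5*6 = -2 - 30 = -32)
Y(g, w) = 2*I*sqrt(195)/5 (Y(g, w) = sqrt(2*(-2 + 4)/(1 + 4) - 32) = sqrt(2*2/5 - 32) = sqrt(2*(1/5)*2 - 32) = sqrt(4/5 - 32) = sqrt(-156/5) = 2*I*sqrt(195)/5)
Y(12, -10)*(-26 + 89) = (2*I*sqrt(195)/5)*(-26 + 89) = (2*I*sqrt(195)/5)*63 = 126*I*sqrt(195)/5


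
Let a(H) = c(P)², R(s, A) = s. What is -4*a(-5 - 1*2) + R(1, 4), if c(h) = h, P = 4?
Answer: -63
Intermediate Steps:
a(H) = 16 (a(H) = 4² = 16)
-4*a(-5 - 1*2) + R(1, 4) = -4*16 + 1 = -64 + 1 = -63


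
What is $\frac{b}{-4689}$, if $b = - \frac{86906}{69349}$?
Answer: $\frac{86906}{325177461} \approx 0.00026726$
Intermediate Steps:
$b = - \frac{86906}{69349}$ ($b = \left(-86906\right) \frac{1}{69349} = - \frac{86906}{69349} \approx -1.2532$)
$\frac{b}{-4689} = - \frac{86906}{69349 \left(-4689\right)} = \left(- \frac{86906}{69349}\right) \left(- \frac{1}{4689}\right) = \frac{86906}{325177461}$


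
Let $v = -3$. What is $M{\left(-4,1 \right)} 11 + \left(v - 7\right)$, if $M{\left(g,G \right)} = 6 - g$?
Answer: $100$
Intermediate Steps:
$M{\left(-4,1 \right)} 11 + \left(v - 7\right) = \left(6 - -4\right) 11 - 10 = \left(6 + 4\right) 11 - 10 = 10 \cdot 11 - 10 = 110 - 10 = 100$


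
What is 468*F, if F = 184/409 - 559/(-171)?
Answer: 13524940/7771 ≈ 1740.4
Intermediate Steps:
F = 260095/69939 (F = 184*(1/409) - 559*(-1/171) = 184/409 + 559/171 = 260095/69939 ≈ 3.7189)
468*F = 468*(260095/69939) = 13524940/7771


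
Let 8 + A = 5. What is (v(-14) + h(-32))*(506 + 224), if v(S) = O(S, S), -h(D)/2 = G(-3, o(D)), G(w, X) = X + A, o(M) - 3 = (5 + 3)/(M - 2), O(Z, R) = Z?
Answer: -167900/17 ≈ -9876.5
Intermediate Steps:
A = -3 (A = -8 + 5 = -3)
o(M) = 3 + 8/(-2 + M) (o(M) = 3 + (5 + 3)/(M - 2) = 3 + 8/(-2 + M))
G(w, X) = -3 + X (G(w, X) = X - 3 = -3 + X)
h(D) = 6 - 2*(2 + 3*D)/(-2 + D) (h(D) = -2*(-3 + (2 + 3*D)/(-2 + D)) = 6 - 2*(2 + 3*D)/(-2 + D))
v(S) = S
(v(-14) + h(-32))*(506 + 224) = (-14 - 16/(-2 - 32))*(506 + 224) = (-14 - 16/(-34))*730 = (-14 - 16*(-1/34))*730 = (-14 + 8/17)*730 = -230/17*730 = -167900/17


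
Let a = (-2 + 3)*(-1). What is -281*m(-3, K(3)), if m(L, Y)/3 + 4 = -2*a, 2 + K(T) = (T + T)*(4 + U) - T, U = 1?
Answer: 1686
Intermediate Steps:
a = -1 (a = 1*(-1) = -1)
K(T) = -2 + 9*T (K(T) = -2 + ((T + T)*(4 + 1) - T) = -2 + ((2*T)*5 - T) = -2 + (10*T - T) = -2 + 9*T)
m(L, Y) = -6 (m(L, Y) = -12 + 3*(-2*(-1)) = -12 + 3*2 = -12 + 6 = -6)
-281*m(-3, K(3)) = -281*(-6) = 1686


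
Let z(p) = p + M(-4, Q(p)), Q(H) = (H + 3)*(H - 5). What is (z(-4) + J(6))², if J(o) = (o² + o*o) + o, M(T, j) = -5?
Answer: 4761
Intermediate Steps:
Q(H) = (-5 + H)*(3 + H) (Q(H) = (3 + H)*(-5 + H) = (-5 + H)*(3 + H))
z(p) = -5 + p (z(p) = p - 5 = -5 + p)
J(o) = o + 2*o² (J(o) = (o² + o²) + o = 2*o² + o = o + 2*o²)
(z(-4) + J(6))² = ((-5 - 4) + 6*(1 + 2*6))² = (-9 + 6*(1 + 12))² = (-9 + 6*13)² = (-9 + 78)² = 69² = 4761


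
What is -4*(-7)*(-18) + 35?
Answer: -469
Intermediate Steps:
-4*(-7)*(-18) + 35 = 28*(-18) + 35 = -504 + 35 = -469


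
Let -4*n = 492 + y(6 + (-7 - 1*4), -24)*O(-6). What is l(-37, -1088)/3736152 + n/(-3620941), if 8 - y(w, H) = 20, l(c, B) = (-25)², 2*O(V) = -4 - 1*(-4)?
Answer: 2722634821/13528385959032 ≈ 0.00020125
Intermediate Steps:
O(V) = 0 (O(V) = (-4 - 1*(-4))/2 = (-4 + 4)/2 = (½)*0 = 0)
l(c, B) = 625
y(w, H) = -12 (y(w, H) = 8 - 1*20 = 8 - 20 = -12)
n = -123 (n = -(492 - 12*0)/4 = -(492 + 0)/4 = -¼*492 = -123)
l(-37, -1088)/3736152 + n/(-3620941) = 625/3736152 - 123/(-3620941) = 625*(1/3736152) - 123*(-1/3620941) = 625/3736152 + 123/3620941 = 2722634821/13528385959032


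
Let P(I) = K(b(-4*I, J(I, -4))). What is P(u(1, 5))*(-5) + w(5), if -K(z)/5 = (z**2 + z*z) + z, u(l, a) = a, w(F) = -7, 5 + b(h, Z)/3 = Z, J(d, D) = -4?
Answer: 35768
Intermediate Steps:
b(h, Z) = -15 + 3*Z
K(z) = -10*z**2 - 5*z (K(z) = -5*((z**2 + z*z) + z) = -5*((z**2 + z**2) + z) = -5*(2*z**2 + z) = -5*(z + 2*z**2) = -10*z**2 - 5*z)
P(I) = -7155 (P(I) = -5*(-15 + 3*(-4))*(1 + 2*(-15 + 3*(-4))) = -5*(-15 - 12)*(1 + 2*(-15 - 12)) = -5*(-27)*(1 + 2*(-27)) = -5*(-27)*(1 - 54) = -5*(-27)*(-53) = -7155)
P(u(1, 5))*(-5) + w(5) = -7155*(-5) - 7 = 35775 - 7 = 35768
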